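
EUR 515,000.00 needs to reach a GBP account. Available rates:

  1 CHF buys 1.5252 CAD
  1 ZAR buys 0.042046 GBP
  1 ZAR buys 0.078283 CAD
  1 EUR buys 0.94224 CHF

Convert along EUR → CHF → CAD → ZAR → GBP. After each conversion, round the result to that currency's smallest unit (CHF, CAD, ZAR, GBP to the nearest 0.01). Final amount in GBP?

GBP 397,514.33

EUR 515,000.00 × 0.94224 = CHF 485,253.60
CHF 485,253.60 × 1.5252 = CAD 740,108.79
CAD 740,108.79 ÷ 0.078283 = ZAR 9,454,272.19
ZAR 9,454,272.19 × 0.042046 = GBP 397,514.33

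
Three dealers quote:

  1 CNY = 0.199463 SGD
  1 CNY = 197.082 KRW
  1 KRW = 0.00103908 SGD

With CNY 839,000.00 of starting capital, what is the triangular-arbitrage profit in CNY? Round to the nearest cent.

Profit: CNY 22,381.54

Profitable loop is CNY → KRW → SGD → CNY:
CNY 839,000.00 × 197.082 = KRW 165,351,798
KRW 165,351,798 × 0.00103908 = SGD 171,813.75
SGD 171,813.75 ÷ 0.199463 = CNY 861,381.54
Profit = CNY 861,381.54 − CNY 839,000.00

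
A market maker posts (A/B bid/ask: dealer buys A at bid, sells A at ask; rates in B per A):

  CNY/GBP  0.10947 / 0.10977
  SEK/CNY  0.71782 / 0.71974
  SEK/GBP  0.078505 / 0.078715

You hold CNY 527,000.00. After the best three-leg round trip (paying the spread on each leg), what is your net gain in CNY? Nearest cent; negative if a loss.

Best loop CNY → GBP → SEK → CNY:
CNY 527,000.00 × 0.10947 (sell CNY at bid) = GBP 57,690.69
GBP 57,690.69 ÷ 0.078715 (buy SEK at ask) = SEK 732,905.93
SEK 732,905.93 × 0.71782 (sell SEK at bid) = CNY 526,094.53

Net result: CNY -905.47 (no profitable arbitrage after spreads)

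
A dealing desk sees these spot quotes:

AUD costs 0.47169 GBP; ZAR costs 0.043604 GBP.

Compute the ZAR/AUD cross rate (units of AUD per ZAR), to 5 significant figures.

1 ZAR × 0.043604 = 0.043604 GBP
0.043604 GBP ÷ 0.47169 = 0.0924421 AUD

ZAR/AUD = 0.092442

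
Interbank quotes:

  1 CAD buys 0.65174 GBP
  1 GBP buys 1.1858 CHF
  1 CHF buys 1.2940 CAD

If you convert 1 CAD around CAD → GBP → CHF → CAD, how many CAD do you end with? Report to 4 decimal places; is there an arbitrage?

Around CAD → GBP → CHF → CAD: 1 × 0.65174 × 1.1858 × 1.2940 = 1.000046
Product ≈ 1 (deviation 0.005%, within rounding noise).

1.0000 (no arbitrage)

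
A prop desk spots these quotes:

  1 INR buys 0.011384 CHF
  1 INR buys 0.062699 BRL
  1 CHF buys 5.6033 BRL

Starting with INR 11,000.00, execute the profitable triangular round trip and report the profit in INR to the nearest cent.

Profit: INR 191.05

Profitable loop is INR → CHF → BRL → INR:
INR 11,000.00 × 0.011384 = CHF 125.22
CHF 125.22 × 5.6033 = BRL 701.67
BRL 701.67 ÷ 0.062699 = INR 11,191.05
Profit = INR 11,191.05 − INR 11,000.00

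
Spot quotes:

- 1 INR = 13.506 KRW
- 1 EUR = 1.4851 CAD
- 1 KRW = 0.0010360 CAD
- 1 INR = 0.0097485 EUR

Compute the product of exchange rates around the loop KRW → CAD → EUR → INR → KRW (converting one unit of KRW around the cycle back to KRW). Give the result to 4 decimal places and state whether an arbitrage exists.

Around KRW → CAD → EUR → INR → KRW: 1 × 0.0010360 ÷ 1.4851 ÷ 0.0097485 × 13.506 = 0.966480
Product < 1; profitable direction is KRW → INR → EUR → CAD → KRW.

0.9665 (arbitrage exists)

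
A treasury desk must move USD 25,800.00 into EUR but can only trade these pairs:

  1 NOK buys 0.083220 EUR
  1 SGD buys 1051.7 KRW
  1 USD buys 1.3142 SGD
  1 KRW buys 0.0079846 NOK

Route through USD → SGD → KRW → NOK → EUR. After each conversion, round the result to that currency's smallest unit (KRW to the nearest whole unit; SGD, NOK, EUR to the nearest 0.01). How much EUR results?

USD 25,800.00 × 1.3142 = SGD 33,906.36
SGD 33,906.36 × 1051.7 = KRW 35,659,319
KRW 35,659,319 × 0.0079846 = NOK 284,725.40
NOK 284,725.40 × 0.083220 = EUR 23,694.85

EUR 23,694.85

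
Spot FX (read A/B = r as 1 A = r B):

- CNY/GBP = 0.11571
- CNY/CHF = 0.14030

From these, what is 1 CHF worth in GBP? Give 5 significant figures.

1 CHF ÷ 0.14030 = 7.12758 CNY
7.12758 CNY × 0.11571 = 0.824733 GBP

CHF/GBP = 0.82473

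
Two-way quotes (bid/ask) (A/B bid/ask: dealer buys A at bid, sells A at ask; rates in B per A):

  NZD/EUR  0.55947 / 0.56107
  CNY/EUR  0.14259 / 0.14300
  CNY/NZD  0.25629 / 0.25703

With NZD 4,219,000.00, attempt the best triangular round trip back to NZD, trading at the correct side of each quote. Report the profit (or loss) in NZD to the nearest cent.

Best loop NZD → EUR → CNY → NZD:
NZD 4,219,000.00 × 0.55947 (sell NZD at bid) = EUR 2,360,403.93
EUR 2,360,403.93 ÷ 0.14300 (buy CNY at ask) = CNY 16,506,321.19
CNY 16,506,321.19 × 0.25629 (sell CNY at bid) = NZD 4,230,405.06

Net profit: NZD 11,405.06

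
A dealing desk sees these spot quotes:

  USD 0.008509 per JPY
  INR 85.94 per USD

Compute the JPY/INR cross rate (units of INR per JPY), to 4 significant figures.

JPY/INR = 0.7313

1 JPY × 0.008509 = 0.008509 USD
0.008509 USD × 85.94 = 0.731263 INR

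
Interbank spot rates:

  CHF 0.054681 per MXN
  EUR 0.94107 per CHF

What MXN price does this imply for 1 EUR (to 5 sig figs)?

1 EUR ÷ 0.94107 = 1.06262 CHF
1.06262 CHF ÷ 0.054681 = 19.4331 MXN

EUR/MXN = 19.433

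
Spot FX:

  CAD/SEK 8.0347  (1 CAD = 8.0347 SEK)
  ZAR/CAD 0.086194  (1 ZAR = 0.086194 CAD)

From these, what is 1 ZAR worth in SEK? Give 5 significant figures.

ZAR/SEK = 0.69254

1 ZAR × 0.086194 = 0.086194 CAD
0.086194 CAD × 8.0347 = 0.692543 SEK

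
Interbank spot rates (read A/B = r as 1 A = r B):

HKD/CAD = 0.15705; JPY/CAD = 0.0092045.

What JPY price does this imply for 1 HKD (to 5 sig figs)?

1 HKD × 0.15705 = 0.15705 CAD
0.15705 CAD ÷ 0.0092045 = 17.0623 JPY

HKD/JPY = 17.062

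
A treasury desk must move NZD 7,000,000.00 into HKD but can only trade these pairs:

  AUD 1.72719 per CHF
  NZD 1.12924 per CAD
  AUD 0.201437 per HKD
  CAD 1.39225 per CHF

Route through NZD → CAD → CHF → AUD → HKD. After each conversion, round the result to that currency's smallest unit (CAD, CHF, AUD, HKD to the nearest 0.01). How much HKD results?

NZD 7,000,000.00 ÷ 1.12924 = CAD 6,198,859.41
CAD 6,198,859.41 ÷ 1.39225 = CHF 4,452,403.96
CHF 4,452,403.96 × 1.72719 = AUD 7,690,147.60
AUD 7,690,147.60 ÷ 0.201437 = HKD 38,176,440.28

HKD 38,176,440.28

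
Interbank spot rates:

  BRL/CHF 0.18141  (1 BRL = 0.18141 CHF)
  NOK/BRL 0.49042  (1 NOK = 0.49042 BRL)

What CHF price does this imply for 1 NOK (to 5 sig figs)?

1 NOK × 0.49042 = 0.49042 BRL
0.49042 BRL × 0.18141 = 0.0889671 CHF

NOK/CHF = 0.088967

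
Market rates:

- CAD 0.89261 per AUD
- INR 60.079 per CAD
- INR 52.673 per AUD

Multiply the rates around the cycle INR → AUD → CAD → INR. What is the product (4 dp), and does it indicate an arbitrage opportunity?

1.0181 (arbitrage exists)

Around INR → AUD → CAD → INR: 1 ÷ 52.673 × 0.89261 × 60.079 = 1.018114
Product > 1; profitable direction is INR → AUD → CAD → INR.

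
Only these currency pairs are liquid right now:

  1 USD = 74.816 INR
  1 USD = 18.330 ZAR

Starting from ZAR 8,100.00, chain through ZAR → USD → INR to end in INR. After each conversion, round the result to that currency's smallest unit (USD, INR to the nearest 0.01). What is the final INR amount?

ZAR 8,100.00 ÷ 18.330 = USD 441.90
USD 441.90 × 74.816 = INR 33,061.19

INR 33,061.19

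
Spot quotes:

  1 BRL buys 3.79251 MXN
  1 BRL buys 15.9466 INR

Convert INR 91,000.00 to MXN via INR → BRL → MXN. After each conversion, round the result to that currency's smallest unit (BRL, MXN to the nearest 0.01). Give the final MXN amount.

MXN 21,642.15

INR 91,000.00 ÷ 15.9466 = BRL 5,706.55
BRL 5,706.55 × 3.79251 = MXN 21,642.15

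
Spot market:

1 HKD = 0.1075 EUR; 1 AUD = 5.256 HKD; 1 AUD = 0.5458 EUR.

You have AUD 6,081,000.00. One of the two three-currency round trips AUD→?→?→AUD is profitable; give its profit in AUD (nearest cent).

Profit: AUD 214,138.55

Profitable loop is AUD → HKD → EUR → AUD:
AUD 6,081,000.00 × 5.256 = HKD 31,961,736.00
HKD 31,961,736.00 × 0.1075 = EUR 3,435,886.62
EUR 3,435,886.62 ÷ 0.5458 = AUD 6,295,138.55
Profit = AUD 6,295,138.55 − AUD 6,081,000.00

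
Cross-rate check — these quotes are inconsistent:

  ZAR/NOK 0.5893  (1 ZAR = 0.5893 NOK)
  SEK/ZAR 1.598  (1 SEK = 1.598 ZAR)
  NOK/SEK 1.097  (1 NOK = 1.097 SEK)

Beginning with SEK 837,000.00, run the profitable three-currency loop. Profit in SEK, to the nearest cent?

Profit: SEK 27,659.87

Profitable loop is SEK → ZAR → NOK → SEK:
SEK 837,000.00 × 1.598 = ZAR 1,337,526.00
ZAR 1,337,526.00 × 0.5893 = NOK 788,204.07
NOK 788,204.07 × 1.097 = SEK 864,659.87
Profit = SEK 864,659.87 − SEK 837,000.00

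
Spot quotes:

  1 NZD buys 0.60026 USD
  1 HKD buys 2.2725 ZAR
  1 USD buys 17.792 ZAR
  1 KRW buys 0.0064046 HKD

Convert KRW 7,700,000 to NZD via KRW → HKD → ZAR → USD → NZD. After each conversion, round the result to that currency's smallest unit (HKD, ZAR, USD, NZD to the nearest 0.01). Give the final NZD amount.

KRW 7,700,000 × 0.0064046 = HKD 49,315.42
HKD 49,315.42 × 2.2725 = ZAR 112,069.29
ZAR 112,069.29 ÷ 17.792 = USD 6,298.86
USD 6,298.86 ÷ 0.60026 = NZD 10,493.55

NZD 10,493.55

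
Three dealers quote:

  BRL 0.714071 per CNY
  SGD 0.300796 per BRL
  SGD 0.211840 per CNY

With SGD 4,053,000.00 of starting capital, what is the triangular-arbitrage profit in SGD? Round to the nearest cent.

Profitable loop is SGD → CNY → BRL → SGD:
SGD 4,053,000.00 ÷ 0.211840 = CNY 19,132,364.05
CNY 19,132,364.05 × 0.714071 = BRL 13,661,866.33
BRL 13,661,866.33 × 0.300796 = SGD 4,109,434.74
Profit = SGD 4,109,434.74 − SGD 4,053,000.00

Profit: SGD 56,434.74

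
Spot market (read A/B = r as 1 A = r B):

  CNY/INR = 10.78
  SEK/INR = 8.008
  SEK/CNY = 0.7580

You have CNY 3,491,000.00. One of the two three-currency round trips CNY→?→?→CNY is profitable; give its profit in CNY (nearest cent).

Profitable loop is CNY → INR → SEK → CNY:
CNY 3,491,000.00 × 10.78 = INR 37,632,980.00
INR 37,632,980.00 ÷ 8.008 = SEK 4,699,423.08
SEK 4,699,423.08 × 0.7580 = CNY 3,562,162.69
Profit = CNY 3,562,162.69 − CNY 3,491,000.00

Profit: CNY 71,162.69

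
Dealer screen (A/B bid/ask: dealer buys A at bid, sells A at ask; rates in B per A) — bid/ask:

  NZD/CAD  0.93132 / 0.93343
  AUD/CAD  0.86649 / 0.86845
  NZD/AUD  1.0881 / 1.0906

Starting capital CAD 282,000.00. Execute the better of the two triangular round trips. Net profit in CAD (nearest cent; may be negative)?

Best loop CAD → NZD → AUD → CAD:
CAD 282,000.00 ÷ 0.93343 (buy NZD at ask) = NZD 302,111.57
NZD 302,111.57 × 1.0881 (sell NZD at bid) = AUD 328,727.60
AUD 328,727.60 × 0.86649 (sell AUD at bid) = CAD 284,839.17

Net profit: CAD 2,839.17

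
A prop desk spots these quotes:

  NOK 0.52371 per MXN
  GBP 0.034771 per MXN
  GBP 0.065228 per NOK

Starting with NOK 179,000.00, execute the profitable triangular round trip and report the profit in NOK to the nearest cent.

Profit: NOK 3,198.70

Profitable loop is NOK → MXN → GBP → NOK:
NOK 179,000.00 ÷ 0.52371 = MXN 341,792.21
MXN 341,792.21 × 0.034771 = GBP 11,884.46
GBP 11,884.46 ÷ 0.065228 = NOK 182,198.70
Profit = NOK 182,198.70 − NOK 179,000.00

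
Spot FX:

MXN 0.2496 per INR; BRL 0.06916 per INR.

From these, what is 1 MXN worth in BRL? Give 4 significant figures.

1 MXN ÷ 0.2496 = 4.00641 INR
4.00641 INR × 0.06916 = 0.277083 BRL

MXN/BRL = 0.2771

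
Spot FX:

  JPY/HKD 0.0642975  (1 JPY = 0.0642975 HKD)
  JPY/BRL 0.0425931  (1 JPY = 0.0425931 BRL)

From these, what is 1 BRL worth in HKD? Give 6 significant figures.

1 BRL ÷ 0.0425931 = 23.478 JPY
23.478 JPY × 0.0642975 = 1.50958 HKD

BRL/HKD = 1.50958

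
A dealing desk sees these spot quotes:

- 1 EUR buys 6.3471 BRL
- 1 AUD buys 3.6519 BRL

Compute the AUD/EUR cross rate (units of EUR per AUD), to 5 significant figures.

1 AUD × 3.6519 = 3.6519 BRL
3.6519 BRL ÷ 6.3471 = 0.575365 EUR

AUD/EUR = 0.57537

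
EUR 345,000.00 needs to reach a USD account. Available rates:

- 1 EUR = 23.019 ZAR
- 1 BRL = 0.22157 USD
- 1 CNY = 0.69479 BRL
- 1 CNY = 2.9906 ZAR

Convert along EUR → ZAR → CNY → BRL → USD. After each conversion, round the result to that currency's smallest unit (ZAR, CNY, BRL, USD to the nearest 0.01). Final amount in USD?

USD 408,800.80

EUR 345,000.00 × 23.019 = ZAR 7,941,555.00
ZAR 7,941,555.00 ÷ 2.9906 = CNY 2,655,505.58
CNY 2,655,505.58 × 0.69479 = BRL 1,845,018.72
BRL 1,845,018.72 × 0.22157 = USD 408,800.80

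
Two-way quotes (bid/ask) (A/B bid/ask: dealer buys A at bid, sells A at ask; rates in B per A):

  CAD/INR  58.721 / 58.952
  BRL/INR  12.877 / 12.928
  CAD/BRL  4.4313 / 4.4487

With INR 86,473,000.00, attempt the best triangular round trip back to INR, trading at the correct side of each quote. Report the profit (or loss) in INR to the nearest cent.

Best loop INR → BRL → CAD → INR:
INR 86,473,000.00 ÷ 12.928 (buy BRL at ask) = BRL 6,688,814.98
BRL 6,688,814.98 ÷ 4.4487 (buy CAD at ask) = CAD 1,503,543.73
CAD 1,503,543.73 × 58.721 (sell CAD at bid) = INR 88,289,591.15

Net profit: INR 1,816,591.15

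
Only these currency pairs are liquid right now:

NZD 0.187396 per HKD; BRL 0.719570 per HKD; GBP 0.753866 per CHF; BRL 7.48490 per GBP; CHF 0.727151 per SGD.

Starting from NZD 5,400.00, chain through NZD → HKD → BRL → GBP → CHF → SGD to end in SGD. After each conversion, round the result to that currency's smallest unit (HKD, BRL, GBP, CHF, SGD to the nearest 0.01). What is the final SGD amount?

SGD 5,053.61

NZD 5,400.00 ÷ 0.187396 = HKD 28,815.98
HKD 28,815.98 × 0.719570 = BRL 20,735.11
BRL 20,735.11 ÷ 7.48490 = GBP 2,770.26
GBP 2,770.26 ÷ 0.753866 = CHF 3,674.74
CHF 3,674.74 ÷ 0.727151 = SGD 5,053.61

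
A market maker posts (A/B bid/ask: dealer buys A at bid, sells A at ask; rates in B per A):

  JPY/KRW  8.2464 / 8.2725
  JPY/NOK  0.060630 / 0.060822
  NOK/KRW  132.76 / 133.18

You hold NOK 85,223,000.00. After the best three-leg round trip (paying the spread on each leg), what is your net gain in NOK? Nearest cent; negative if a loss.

Net profit: NOK 1,537,392.39

Best loop NOK → JPY → KRW → NOK:
NOK 85,223,000.00 ÷ 0.060822 (buy JPY at ask) = JPY 1,401,187,070
JPY 1,401,187,070 × 8.2464 (sell JPY at bid) = KRW 11,554,749,058
KRW 11,554,749,058 ÷ 133.18 (buy NOK at ask) = NOK 86,760,392.39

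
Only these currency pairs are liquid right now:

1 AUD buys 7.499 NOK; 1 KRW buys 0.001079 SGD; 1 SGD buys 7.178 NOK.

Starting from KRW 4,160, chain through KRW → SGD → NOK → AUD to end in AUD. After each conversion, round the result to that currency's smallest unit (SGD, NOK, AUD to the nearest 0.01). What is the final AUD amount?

AUD 4.30

KRW 4,160 × 0.001079 = SGD 4.49
SGD 4.49 × 7.178 = NOK 32.23
NOK 32.23 ÷ 7.499 = AUD 4.30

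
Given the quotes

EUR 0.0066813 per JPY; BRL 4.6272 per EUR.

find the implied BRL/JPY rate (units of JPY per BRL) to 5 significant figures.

BRL/JPY = 32.346

1 BRL ÷ 4.6272 = 0.216113 EUR
0.216113 EUR ÷ 0.0066813 = 32.346 JPY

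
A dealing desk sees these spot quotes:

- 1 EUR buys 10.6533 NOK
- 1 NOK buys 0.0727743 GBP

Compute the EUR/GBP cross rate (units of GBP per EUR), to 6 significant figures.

EUR/GBP = 0.775286

1 EUR × 10.6533 = 10.6533 NOK
10.6533 NOK × 0.0727743 = 0.775286 GBP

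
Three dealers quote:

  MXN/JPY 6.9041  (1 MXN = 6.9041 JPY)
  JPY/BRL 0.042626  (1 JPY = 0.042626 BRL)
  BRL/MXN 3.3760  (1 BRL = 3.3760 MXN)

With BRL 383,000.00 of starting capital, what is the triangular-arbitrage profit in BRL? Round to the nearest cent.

Profit: BRL 2,491.39

Profitable loop is BRL → JPY → MXN → BRL:
BRL 383,000.00 ÷ 0.042626 = JPY 8,985,126
JPY 8,985,126 ÷ 6.9041 = MXN 1,301,418.93
MXN 1,301,418.93 ÷ 3.3760 = BRL 385,491.39
Profit = BRL 385,491.39 − BRL 383,000.00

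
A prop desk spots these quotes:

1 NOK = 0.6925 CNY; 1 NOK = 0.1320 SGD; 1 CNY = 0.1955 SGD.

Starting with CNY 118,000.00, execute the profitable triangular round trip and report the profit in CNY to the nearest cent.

Profitable loop is CNY → SGD → NOK → CNY:
CNY 118,000.00 × 0.1955 = SGD 23,069.00
SGD 23,069.00 ÷ 0.1320 = NOK 174,765.15
NOK 174,765.15 × 0.6925 = CNY 121,024.87
Profit = CNY 121,024.87 − CNY 118,000.00

Profit: CNY 3,024.87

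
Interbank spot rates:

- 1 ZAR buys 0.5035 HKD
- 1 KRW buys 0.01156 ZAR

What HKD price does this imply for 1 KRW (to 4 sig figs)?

1 KRW × 0.01156 = 0.01156 ZAR
0.01156 ZAR × 0.5035 = 0.00582046 HKD

KRW/HKD = 0.005820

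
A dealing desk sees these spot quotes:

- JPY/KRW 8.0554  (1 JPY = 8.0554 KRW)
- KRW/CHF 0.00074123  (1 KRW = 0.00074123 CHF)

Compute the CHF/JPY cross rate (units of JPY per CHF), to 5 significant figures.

CHF/JPY = 167.48

1 CHF ÷ 0.00074123 = 1349.11 KRW
1349.11 KRW ÷ 8.0554 = 167.479 JPY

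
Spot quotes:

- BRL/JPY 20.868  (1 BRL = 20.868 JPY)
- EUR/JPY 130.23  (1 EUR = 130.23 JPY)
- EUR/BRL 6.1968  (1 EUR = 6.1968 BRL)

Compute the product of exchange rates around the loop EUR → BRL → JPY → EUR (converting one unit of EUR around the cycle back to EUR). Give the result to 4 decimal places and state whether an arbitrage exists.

Around EUR → BRL → JPY → EUR: 1 × 6.1968 × 20.868 ÷ 130.23 = 0.992973
Product < 1; profitable direction is EUR → JPY → BRL → EUR.

0.9930 (arbitrage exists)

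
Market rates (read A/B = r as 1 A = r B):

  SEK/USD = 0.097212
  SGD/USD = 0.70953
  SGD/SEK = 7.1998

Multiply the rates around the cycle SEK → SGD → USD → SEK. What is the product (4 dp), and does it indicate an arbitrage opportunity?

1.0137 (arbitrage exists)

Around SEK → SGD → USD → SEK: 1 ÷ 7.1998 × 0.70953 ÷ 0.097212 = 1.013749
Product > 1; profitable direction is SEK → SGD → USD → SEK.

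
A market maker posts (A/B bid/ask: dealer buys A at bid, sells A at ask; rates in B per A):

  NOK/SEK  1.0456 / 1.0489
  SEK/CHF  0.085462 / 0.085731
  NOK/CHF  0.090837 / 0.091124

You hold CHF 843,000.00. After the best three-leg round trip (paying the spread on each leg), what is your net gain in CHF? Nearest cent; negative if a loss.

Net profit: CHF 8,566.14

Best loop CHF → SEK → NOK → CHF:
CHF 843,000.00 ÷ 0.085731 (buy SEK at ask) = SEK 9,833,082.55
SEK 9,833,082.55 ÷ 1.0489 (buy NOK at ask) = NOK 9,374,661.60
NOK 9,374,661.60 × 0.090837 (sell NOK at bid) = CHF 851,566.14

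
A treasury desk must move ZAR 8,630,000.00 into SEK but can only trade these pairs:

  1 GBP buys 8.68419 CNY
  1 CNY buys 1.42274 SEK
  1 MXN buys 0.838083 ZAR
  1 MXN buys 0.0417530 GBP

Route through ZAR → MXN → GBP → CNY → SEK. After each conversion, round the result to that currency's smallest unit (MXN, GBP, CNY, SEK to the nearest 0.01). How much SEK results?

ZAR 8,630,000.00 ÷ 0.838083 = MXN 10,297,309.46
MXN 10,297,309.46 × 0.0417530 = GBP 429,943.56
GBP 429,943.56 × 8.68419 = CNY 3,733,711.56
CNY 3,733,711.56 × 1.42274 = SEK 5,312,100.78

SEK 5,312,100.78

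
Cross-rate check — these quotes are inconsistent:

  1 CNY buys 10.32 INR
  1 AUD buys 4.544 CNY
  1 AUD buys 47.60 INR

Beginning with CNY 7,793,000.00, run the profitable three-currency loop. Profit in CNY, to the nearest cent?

Profitable loop is CNY → AUD → INR → CNY:
CNY 7,793,000.00 ÷ 4.544 = AUD 1,715,008.80
AUD 1,715,008.80 × 47.60 = INR 81,634,419.01
INR 81,634,419.01 ÷ 10.32 = CNY 7,910,311.92
Profit = CNY 7,910,311.92 − CNY 7,793,000.00

Profit: CNY 117,311.92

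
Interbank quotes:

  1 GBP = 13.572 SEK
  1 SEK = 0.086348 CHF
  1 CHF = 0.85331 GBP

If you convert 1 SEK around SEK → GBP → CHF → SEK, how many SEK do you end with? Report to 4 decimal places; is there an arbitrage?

1.0000 (no arbitrage)

Around SEK → GBP → CHF → SEK: 1 ÷ 13.572 ÷ 0.85331 ÷ 0.086348 = 0.999993
Product ≈ 1 (deviation 0.001%, within rounding noise).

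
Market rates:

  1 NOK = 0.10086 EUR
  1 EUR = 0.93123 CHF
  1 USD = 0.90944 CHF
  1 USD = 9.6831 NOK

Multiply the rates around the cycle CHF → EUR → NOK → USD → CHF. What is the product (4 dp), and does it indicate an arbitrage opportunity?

1.0000 (no arbitrage)

Around CHF → EUR → NOK → USD → CHF: 1 ÷ 0.93123 ÷ 0.10086 ÷ 9.6831 × 0.90944 = 0.999962
Product ≈ 1 (deviation 0.004%, within rounding noise).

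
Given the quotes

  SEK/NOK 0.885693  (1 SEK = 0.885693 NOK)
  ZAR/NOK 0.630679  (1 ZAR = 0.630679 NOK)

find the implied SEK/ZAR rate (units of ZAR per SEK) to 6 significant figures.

1 SEK × 0.885693 = 0.885693 NOK
0.885693 NOK ÷ 0.630679 = 1.40435 ZAR

SEK/ZAR = 1.40435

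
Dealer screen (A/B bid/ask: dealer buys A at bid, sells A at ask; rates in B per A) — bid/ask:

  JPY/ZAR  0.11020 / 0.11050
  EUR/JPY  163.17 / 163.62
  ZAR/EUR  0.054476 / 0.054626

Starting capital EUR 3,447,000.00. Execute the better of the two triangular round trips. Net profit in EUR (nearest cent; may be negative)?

Best loop EUR → ZAR → JPY → EUR:
EUR 3,447,000.00 ÷ 0.054626 (buy ZAR at ask) = ZAR 63,101,819.65
ZAR 63,101,819.65 ÷ 0.11050 (buy JPY at ask) = JPY 571,057,191
JPY 571,057,191 ÷ 163.62 (buy EUR at ask) = EUR 3,490,142.96

Net profit: EUR 43,142.96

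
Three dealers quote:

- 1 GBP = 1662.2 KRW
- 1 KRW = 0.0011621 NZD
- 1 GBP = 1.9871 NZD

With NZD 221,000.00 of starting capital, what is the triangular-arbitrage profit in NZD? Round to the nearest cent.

Profit: NZD 6,344.90

Profitable loop is NZD → KRW → GBP → NZD:
NZD 221,000.00 ÷ 0.0011621 = KRW 190,172,963
KRW 190,172,963 ÷ 1662.2 = GBP 114,410.40
GBP 114,410.40 × 1.9871 = NZD 227,344.90
Profit = NZD 227,344.90 − NZD 221,000.00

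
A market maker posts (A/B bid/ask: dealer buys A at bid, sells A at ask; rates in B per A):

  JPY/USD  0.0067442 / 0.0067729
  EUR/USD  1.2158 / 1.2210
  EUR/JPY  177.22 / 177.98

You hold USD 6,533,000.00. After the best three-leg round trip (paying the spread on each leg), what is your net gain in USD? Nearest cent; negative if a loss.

Net profit: USD 56,142.98

Best loop USD → JPY → EUR → USD:
USD 6,533,000.00 ÷ 0.0067729 (buy JPY at ask) = JPY 964,579,427
JPY 964,579,427 ÷ 177.98 (buy EUR at ask) = EUR 5,419,594.49
EUR 5,419,594.49 × 1.2158 (sell EUR at bid) = USD 6,589,142.98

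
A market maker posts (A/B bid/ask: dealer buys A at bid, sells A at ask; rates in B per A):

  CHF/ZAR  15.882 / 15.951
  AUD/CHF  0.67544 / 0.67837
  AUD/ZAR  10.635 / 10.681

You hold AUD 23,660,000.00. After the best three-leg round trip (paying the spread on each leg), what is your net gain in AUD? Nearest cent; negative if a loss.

Net profit: AUD 102,645.72

Best loop AUD → CHF → ZAR → AUD:
AUD 23,660,000.00 × 0.67544 (sell AUD at bid) = CHF 15,980,910.40
CHF 15,980,910.40 × 15.882 (sell CHF at bid) = ZAR 253,808,818.97
ZAR 253,808,818.97 ÷ 10.681 (buy AUD at ask) = AUD 23,762,645.72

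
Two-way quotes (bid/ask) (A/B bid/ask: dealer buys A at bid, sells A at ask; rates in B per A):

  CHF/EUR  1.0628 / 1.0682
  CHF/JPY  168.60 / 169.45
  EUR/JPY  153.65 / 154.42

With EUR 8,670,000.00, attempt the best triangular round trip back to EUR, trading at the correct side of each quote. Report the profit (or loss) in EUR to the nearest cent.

Best loop EUR → CHF → JPY → EUR:
EUR 8,670,000.00 ÷ 1.0682 (buy CHF at ask) = CHF 8,116,457.59
CHF 8,116,457.59 × 168.60 (sell CHF at bid) = JPY 1,368,434,750
JPY 1,368,434,750 ÷ 154.42 (buy EUR at ask) = EUR 8,861,771.47

Net profit: EUR 191,771.47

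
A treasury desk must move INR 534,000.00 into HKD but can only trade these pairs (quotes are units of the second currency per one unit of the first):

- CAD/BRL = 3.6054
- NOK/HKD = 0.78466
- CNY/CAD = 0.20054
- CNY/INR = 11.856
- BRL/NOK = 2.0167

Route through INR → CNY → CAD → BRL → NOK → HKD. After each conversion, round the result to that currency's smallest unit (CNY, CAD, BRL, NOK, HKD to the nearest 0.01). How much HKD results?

INR 534,000.00 ÷ 11.856 = CNY 45,040.49
CNY 45,040.49 × 0.20054 = CAD 9,032.42
CAD 9,032.42 × 3.6054 = BRL 32,565.49
BRL 32,565.49 × 2.0167 = NOK 65,674.82
NOK 65,674.82 × 0.78466 = HKD 51,532.40

HKD 51,532.40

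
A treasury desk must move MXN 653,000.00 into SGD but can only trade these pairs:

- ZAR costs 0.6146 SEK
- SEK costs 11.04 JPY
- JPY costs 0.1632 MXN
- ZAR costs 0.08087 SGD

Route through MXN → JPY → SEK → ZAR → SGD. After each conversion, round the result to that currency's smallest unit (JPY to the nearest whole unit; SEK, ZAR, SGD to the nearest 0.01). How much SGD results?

SGD 47,689.06

MXN 653,000.00 ÷ 0.1632 = JPY 4,001,225
JPY 4,001,225 ÷ 11.04 = SEK 362,429.80
SEK 362,429.80 ÷ 0.6146 = ZAR 589,700.29
ZAR 589,700.29 × 0.08087 = SGD 47,689.06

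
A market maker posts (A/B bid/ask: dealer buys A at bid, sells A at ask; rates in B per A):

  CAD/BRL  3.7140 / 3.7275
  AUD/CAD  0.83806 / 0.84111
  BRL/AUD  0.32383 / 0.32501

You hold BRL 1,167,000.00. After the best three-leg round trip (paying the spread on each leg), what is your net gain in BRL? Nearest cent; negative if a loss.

Net profit: BRL 9,264.39

Best loop BRL → AUD → CAD → BRL:
BRL 1,167,000.00 × 0.32383 (sell BRL at bid) = AUD 377,909.61
AUD 377,909.61 × 0.83806 (sell AUD at bid) = CAD 316,710.93
CAD 316,710.93 × 3.7140 (sell CAD at bid) = BRL 1,176,264.39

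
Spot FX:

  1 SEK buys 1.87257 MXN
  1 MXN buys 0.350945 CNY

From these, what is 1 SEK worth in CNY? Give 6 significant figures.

SEK/CNY = 0.657169

1 SEK × 1.87257 = 1.87257 MXN
1.87257 MXN × 0.350945 = 0.657169 CNY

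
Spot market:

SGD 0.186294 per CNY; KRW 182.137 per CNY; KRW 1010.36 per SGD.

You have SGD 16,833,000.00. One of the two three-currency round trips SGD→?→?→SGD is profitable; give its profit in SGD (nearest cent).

Profit: SGD 562,557.69

Profitable loop is SGD → KRW → CNY → SGD:
SGD 16,833,000.00 × 1010.36 = KRW 17,007,389,880
KRW 17,007,389,880 ÷ 182.137 = CNY 93,376,907.93
CNY 93,376,907.93 × 0.186294 = SGD 17,395,557.69
Profit = SGD 17,395,557.69 − SGD 16,833,000.00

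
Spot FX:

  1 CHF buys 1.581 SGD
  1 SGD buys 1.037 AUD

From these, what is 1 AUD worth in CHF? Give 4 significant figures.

AUD/CHF = 0.6099

1 AUD ÷ 1.037 = 0.96432 SGD
0.96432 SGD ÷ 1.581 = 0.609943 CHF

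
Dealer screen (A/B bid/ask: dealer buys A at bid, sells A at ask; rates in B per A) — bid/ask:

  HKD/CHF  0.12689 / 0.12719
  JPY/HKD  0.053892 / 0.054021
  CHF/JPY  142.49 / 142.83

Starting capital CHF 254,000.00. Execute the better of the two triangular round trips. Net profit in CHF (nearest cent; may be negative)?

Best loop CHF → HKD → JPY → CHF:
CHF 254,000.00 ÷ 0.12719 (buy HKD at ask) = HKD 1,997,012.34
HKD 1,997,012.34 ÷ 0.054021 (buy JPY at ask) = JPY 36,967,334
JPY 36,967,334 ÷ 142.83 (buy CHF at ask) = CHF 258,820.51

Net profit: CHF 4,820.51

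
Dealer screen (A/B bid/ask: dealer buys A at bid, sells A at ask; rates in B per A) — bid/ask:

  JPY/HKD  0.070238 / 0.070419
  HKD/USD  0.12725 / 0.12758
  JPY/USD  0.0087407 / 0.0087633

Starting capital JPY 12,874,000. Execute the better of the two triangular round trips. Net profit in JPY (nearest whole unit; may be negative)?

Best loop JPY → HKD → USD → JPY:
JPY 12,874,000 × 0.070238 (sell JPY at bid) = HKD 904,244.01
HKD 904,244.01 × 0.12725 (sell HKD at bid) = USD 115,065.05
USD 115,065.05 ÷ 0.0087633 (buy JPY at ask) = JPY 13,130,333

Net profit: JPY 256,333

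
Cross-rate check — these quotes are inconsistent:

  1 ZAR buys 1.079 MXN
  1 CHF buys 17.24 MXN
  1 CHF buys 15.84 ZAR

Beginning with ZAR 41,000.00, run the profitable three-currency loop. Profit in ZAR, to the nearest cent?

Profit: ZAR 356.57

Profitable loop is ZAR → CHF → MXN → ZAR:
ZAR 41,000.00 ÷ 15.84 = CHF 2,588.38
CHF 2,588.38 × 17.24 = MXN 44,623.74
MXN 44,623.74 ÷ 1.079 = ZAR 41,356.57
Profit = ZAR 41,356.57 − ZAR 41,000.00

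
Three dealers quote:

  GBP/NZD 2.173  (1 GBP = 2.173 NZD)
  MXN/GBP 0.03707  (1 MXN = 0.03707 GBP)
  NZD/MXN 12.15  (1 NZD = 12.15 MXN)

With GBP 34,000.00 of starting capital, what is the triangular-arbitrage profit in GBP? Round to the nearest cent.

Profitable loop is GBP → MXN → NZD → GBP:
GBP 34,000.00 ÷ 0.03707 = MXN 917,183.71
MXN 917,183.71 ÷ 12.15 = NZD 75,488.37
NZD 75,488.37 ÷ 2.173 = GBP 34,739.24
Profit = GBP 34,739.24 − GBP 34,000.00

Profit: GBP 739.24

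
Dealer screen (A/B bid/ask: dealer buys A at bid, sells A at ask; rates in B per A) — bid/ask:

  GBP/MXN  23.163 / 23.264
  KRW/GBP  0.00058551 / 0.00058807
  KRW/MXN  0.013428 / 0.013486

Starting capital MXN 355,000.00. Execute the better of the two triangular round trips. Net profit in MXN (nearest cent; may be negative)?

Net profit: MXN 2,005.02

Best loop MXN → KRW → GBP → MXN:
MXN 355,000.00 ÷ 0.013486 (buy KRW at ask) = KRW 26,323,595
KRW 26,323,595 × 0.00058551 (sell KRW at bid) = GBP 15,412.73
GBP 15,412.73 × 23.163 (sell GBP at bid) = MXN 357,005.02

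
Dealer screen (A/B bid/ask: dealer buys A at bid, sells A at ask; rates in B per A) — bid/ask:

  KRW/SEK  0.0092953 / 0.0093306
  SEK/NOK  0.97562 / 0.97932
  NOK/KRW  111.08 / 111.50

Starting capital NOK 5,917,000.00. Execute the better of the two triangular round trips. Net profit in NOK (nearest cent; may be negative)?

Best loop NOK → KRW → SEK → NOK:
NOK 5,917,000.00 × 111.08 (sell NOK at bid) = KRW 657,260,360
KRW 657,260,360 × 0.0092953 (sell KRW at bid) = SEK 6,109,432.22
SEK 6,109,432.22 × 0.97562 (sell SEK at bid) = NOK 5,960,484.27

Net profit: NOK 43,484.27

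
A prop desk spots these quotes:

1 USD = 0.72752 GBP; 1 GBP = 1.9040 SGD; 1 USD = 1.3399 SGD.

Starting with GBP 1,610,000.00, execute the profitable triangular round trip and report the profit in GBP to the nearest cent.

Profit: GBP 54,429.37

Profitable loop is GBP → SGD → USD → GBP:
GBP 1,610,000.00 × 1.9040 = SGD 3,065,440.00
SGD 3,065,440.00 ÷ 1.3399 = USD 2,287,812.52
USD 2,287,812.52 × 0.72752 = GBP 1,664,429.37
Profit = GBP 1,664,429.37 − GBP 1,610,000.00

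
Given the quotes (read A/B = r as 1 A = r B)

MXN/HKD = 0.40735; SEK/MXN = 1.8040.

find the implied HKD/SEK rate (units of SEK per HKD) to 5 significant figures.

HKD/SEK = 1.3608

1 HKD ÷ 0.40735 = 2.45489 MXN
2.45489 MXN ÷ 1.8040 = 1.3608 SEK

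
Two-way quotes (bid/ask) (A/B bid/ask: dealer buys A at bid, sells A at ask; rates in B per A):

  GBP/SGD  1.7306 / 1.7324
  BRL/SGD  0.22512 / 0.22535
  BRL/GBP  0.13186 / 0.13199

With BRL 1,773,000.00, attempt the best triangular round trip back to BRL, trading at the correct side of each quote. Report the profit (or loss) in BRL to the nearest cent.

Net profit: BRL 22,398.86

Best loop BRL → GBP → SGD → BRL:
BRL 1,773,000.00 × 0.13186 (sell BRL at bid) = GBP 233,787.78
GBP 233,787.78 × 1.7306 (sell GBP at bid) = SGD 404,593.13
SGD 404,593.13 ÷ 0.22535 (buy BRL at ask) = BRL 1,795,398.86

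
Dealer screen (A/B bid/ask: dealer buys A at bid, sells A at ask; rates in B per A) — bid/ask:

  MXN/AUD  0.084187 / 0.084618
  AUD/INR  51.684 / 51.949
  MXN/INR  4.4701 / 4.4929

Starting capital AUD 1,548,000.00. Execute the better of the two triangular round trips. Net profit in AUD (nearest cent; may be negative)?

Best loop AUD → MXN → INR → AUD:
AUD 1,548,000.00 ÷ 0.084618 (buy MXN at ask) = MXN 18,293,980.00
MXN 18,293,980.00 × 4.4701 (sell MXN at bid) = INR 81,775,920.02
INR 81,775,920.02 ÷ 51.949 (buy AUD at ask) = AUD 1,574,157.73

Net profit: AUD 26,157.73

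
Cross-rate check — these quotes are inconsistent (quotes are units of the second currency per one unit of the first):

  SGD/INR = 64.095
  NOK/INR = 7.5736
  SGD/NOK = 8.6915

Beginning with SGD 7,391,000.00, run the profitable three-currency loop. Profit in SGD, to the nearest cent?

Profit: SGD 199,600.75

Profitable loop is SGD → NOK → INR → SGD:
SGD 7,391,000.00 × 8.6915 = NOK 64,238,876.50
NOK 64,238,876.50 × 7.5736 = INR 486,519,555.06
INR 486,519,555.06 ÷ 64.095 = SGD 7,590,600.75
Profit = SGD 7,590,600.75 − SGD 7,391,000.00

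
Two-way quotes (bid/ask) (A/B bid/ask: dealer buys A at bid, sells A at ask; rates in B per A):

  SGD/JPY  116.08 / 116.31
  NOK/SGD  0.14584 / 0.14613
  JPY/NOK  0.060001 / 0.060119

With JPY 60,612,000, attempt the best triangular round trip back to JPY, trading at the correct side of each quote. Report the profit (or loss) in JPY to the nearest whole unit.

Best loop JPY → NOK → SGD → JPY:
JPY 60,612,000 × 0.060001 (sell JPY at bid) = NOK 3,636,780.61
NOK 3,636,780.61 × 0.14584 (sell NOK at bid) = SGD 530,388.08
SGD 530,388.08 × 116.08 (sell SGD at bid) = JPY 61,567,449

Net profit: JPY 955,449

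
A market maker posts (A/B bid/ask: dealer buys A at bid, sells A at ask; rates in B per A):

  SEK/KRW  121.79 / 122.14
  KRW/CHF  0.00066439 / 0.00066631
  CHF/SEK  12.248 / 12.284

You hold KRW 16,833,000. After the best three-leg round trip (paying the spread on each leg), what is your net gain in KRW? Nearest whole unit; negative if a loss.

Net profit: KRW 4,882

Best loop KRW → SEK → CHF → KRW:
KRW 16,833,000 ÷ 122.14 (buy SEK at ask) = SEK 137,817.26
SEK 137,817.26 ÷ 12.284 (buy CHF at ask) = CHF 11,219.25
CHF 11,219.25 ÷ 0.00066631 (buy KRW at ask) = KRW 16,837,882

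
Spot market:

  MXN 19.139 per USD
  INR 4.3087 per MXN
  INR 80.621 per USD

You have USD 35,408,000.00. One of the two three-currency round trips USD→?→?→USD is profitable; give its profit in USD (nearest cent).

Profit: USD 809,520.53

Profitable loop is USD → MXN → INR → USD:
USD 35,408,000.00 × 19.139 = MXN 677,673,712.00
MXN 677,673,712.00 × 4.3087 = INR 2,919,892,722.89
INR 2,919,892,722.89 ÷ 80.621 = USD 36,217,520.53
Profit = USD 36,217,520.53 − USD 35,408,000.00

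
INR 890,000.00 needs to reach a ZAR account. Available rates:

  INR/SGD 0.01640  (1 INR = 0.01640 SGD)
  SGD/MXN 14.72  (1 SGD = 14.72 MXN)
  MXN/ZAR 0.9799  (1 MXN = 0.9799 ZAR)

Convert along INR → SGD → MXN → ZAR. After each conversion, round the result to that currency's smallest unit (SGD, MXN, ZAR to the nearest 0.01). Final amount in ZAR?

INR 890,000.00 × 0.01640 = SGD 14,596.00
SGD 14,596.00 × 14.72 = MXN 214,853.12
MXN 214,853.12 × 0.9799 = ZAR 210,534.57

ZAR 210,534.57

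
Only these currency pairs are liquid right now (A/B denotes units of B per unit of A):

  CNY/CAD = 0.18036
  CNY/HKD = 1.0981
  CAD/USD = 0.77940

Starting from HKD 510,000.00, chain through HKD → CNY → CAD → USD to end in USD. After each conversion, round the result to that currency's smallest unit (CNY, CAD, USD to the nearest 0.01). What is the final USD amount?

HKD 510,000.00 ÷ 1.0981 = CNY 464,438.58
CNY 464,438.58 × 0.18036 = CAD 83,766.14
CAD 83,766.14 × 0.77940 = USD 65,287.33

USD 65,287.33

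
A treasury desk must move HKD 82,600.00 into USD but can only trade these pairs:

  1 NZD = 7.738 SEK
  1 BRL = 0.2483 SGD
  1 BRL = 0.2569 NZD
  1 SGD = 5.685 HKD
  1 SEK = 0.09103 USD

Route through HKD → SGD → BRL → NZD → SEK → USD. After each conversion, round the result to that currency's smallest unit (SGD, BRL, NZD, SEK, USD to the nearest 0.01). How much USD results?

HKD 82,600.00 ÷ 5.685 = SGD 14,529.46
SGD 14,529.46 ÷ 0.2483 = BRL 58,515.75
BRL 58,515.75 × 0.2569 = NZD 15,032.70
NZD 15,032.70 × 7.738 = SEK 116,323.03
SEK 116,323.03 × 0.09103 = USD 10,588.89

USD 10,588.89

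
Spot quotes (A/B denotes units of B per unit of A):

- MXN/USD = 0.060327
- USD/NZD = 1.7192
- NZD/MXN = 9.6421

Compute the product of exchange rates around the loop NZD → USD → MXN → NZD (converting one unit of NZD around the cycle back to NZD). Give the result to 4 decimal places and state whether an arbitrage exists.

1.0000 (no arbitrage)

Around NZD → USD → MXN → NZD: 1 ÷ 1.7192 ÷ 0.060327 ÷ 9.6421 = 0.999978
Product ≈ 1 (deviation 0.002%, within rounding noise).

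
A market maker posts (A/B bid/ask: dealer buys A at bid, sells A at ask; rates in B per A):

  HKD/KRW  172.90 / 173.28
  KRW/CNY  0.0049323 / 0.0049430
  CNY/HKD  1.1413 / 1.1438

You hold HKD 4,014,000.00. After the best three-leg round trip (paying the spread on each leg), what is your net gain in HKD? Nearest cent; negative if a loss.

Best loop HKD → CNY → KRW → HKD:
HKD 4,014,000.00 ÷ 1.1438 (buy CNY at ask) = CNY 3,509,354.78
CNY 3,509,354.78 ÷ 0.0049430 (buy KRW at ask) = KRW 709,964,552
KRW 709,964,552 ÷ 173.28 (buy HKD at ask) = HKD 4,097,210.02

Net profit: HKD 83,210.02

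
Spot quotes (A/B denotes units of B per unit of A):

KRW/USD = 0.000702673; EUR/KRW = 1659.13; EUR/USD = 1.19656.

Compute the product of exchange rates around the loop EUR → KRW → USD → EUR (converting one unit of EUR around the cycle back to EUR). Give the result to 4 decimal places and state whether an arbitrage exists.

0.9743 (arbitrage exists)

Around EUR → KRW → USD → EUR: 1 × 1659.13 × 0.000702673 ÷ 1.19656 = 0.974315
Product < 1; profitable direction is EUR → USD → KRW → EUR.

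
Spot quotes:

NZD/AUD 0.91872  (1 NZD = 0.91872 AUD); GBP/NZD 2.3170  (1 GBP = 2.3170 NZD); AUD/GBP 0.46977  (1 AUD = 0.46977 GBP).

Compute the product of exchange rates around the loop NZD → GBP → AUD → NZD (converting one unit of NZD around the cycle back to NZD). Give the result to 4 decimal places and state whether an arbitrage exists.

Around NZD → GBP → AUD → NZD: 1 ÷ 2.3170 ÷ 0.46977 ÷ 0.91872 = 1.000013
Product ≈ 1 (deviation 0.001%, within rounding noise).

1.0000 (no arbitrage)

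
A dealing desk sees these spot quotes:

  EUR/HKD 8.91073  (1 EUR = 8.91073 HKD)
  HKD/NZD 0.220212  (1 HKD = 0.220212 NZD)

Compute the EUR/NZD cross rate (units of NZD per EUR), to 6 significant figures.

EUR/NZD = 1.96225

1 EUR × 8.91073 = 8.91073 HKD
8.91073 HKD × 0.220212 = 1.96225 NZD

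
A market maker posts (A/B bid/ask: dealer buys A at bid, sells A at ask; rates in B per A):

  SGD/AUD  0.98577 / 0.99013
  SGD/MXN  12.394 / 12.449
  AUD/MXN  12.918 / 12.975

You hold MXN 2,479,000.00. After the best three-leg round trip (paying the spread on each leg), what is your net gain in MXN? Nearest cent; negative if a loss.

Best loop MXN → SGD → AUD → MXN:
MXN 2,479,000.00 ÷ 12.449 (buy SGD at ask) = SGD 199,132.46
SGD 199,132.46 × 0.98577 (sell SGD at bid) = AUD 196,298.81
AUD 196,298.81 × 12.918 (sell AUD at bid) = MXN 2,535,787.97

Net profit: MXN 56,787.97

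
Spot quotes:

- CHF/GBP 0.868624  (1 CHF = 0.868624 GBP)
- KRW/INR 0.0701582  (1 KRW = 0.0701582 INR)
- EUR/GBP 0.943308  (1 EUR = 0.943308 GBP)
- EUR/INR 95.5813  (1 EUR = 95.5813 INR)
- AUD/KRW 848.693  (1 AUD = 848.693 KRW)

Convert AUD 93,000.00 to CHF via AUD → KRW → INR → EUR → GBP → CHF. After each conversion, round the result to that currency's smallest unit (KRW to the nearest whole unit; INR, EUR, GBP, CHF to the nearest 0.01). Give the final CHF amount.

CHF 62,915.95

AUD 93,000.00 × 848.693 = KRW 78,928,449
KRW 78,928,449 × 0.0701582 = INR 5,537,477.91
INR 5,537,477.91 ÷ 95.5813 = EUR 57,934.74
EUR 57,934.74 × 0.943308 = GBP 54,650.30
GBP 54,650.30 ÷ 0.868624 = CHF 62,915.95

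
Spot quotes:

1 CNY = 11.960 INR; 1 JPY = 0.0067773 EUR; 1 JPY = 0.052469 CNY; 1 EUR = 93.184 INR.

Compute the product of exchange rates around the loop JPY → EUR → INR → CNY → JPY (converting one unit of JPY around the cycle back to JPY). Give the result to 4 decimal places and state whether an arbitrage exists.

1.0064 (arbitrage exists)

Around JPY → EUR → INR → CNY → JPY: 1 × 0.0067773 × 93.184 ÷ 11.960 ÷ 0.052469 = 1.006385
Product > 1; profitable direction is JPY → EUR → INR → CNY → JPY.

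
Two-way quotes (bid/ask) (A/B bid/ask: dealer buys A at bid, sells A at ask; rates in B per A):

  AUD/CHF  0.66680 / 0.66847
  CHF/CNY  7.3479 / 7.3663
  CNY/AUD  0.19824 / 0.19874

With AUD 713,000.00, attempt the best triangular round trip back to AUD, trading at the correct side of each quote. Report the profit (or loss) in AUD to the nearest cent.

Best loop AUD → CNY → CHF → AUD:
AUD 713,000.00 ÷ 0.19874 (buy CNY at ask) = CNY 3,587,601.89
CNY 3,587,601.89 ÷ 7.3663 (buy CHF at ask) = CHF 487,029.02
CHF 487,029.02 ÷ 0.66847 (buy AUD at ask) = AUD 728,572.75

Net profit: AUD 15,572.75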